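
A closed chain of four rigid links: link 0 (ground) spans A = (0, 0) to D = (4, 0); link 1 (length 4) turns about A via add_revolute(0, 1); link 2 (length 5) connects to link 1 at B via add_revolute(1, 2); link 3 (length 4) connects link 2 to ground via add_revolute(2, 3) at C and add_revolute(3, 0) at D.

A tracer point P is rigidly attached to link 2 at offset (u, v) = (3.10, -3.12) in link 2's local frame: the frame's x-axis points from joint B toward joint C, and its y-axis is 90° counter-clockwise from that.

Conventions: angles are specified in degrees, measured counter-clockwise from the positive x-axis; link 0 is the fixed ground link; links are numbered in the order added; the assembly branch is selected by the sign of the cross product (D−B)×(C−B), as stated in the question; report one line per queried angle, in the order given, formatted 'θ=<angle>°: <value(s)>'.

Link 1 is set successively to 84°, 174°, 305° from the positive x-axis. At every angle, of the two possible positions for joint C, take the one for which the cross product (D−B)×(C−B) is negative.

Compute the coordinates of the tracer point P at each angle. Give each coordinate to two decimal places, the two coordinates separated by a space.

A=(0,0), D=(4.00,0)
θ=84°: B = A + 4.00·(cos84°, sin84°) = (0.4181, 3.9781)
θ=84°: |BD| = 5.3530
θ=84°: circle(B,5.00) ∩ circle(D,4.00): a=3.5172, h=3.5538
θ=84°:   candidates: C₊=(5.4126,3.7423) cross=19.024; C₋=(0.1306,-1.0136) cross=-19.024
θ=84°:   branch - wants cross < 0 → take C=(0.1306,-1.0136) (cross=-19.024)
θ=84°: ex = (C−B)/|BC| = (-0.0575,-0.9983); ey = (0.9983,-0.0575)
θ=84°: P = B + 3.10·ex + -3.12·ey = (-2.8750,1.0626)
θ=174°: B = A + 4.00·(cos174°, sin174°) = (-3.9781, 0.4181)
θ=174°: |BD| = 7.9890
θ=174°: circle(B,5.00) ∩ circle(D,4.00): a=4.5578, h=2.0559
θ=174°:   candidates: C₊=(0.6811,2.2326) cross=16.424; C₋=(0.4659,-1.8735) cross=-16.424
θ=174°:   branch - wants cross < 0 → take C=(0.4659,-1.8735) (cross=-16.424)
θ=174°: ex = (C−B)/|BC| = (0.8888,-0.4583); ey = (0.4583,0.8888)
θ=174°: P = B + 3.10·ex + -3.12·ey = (-2.6528,-3.7757)
θ=305°: B = A + 4.00·(cos305°, sin305°) = (2.2943, -3.2766)
θ=305°: |BD| = 3.6940
θ=305°: circle(B,5.00) ∩ circle(D,4.00): a=3.0652, h=3.9503
θ=305°:   candidates: C₊=(0.2057,1.2663) cross=14.592; C₋=(7.2136,-2.3818) cross=-14.592
θ=305°:   branch - wants cross < 0 → take C=(7.2136,-2.3818) (cross=-14.592)
θ=305°: ex = (C−B)/|BC| = (0.9839,0.1790); ey = (-0.1790,0.9839)
θ=305°: P = B + 3.10·ex + -3.12·ey = (5.9026,-5.7914)

θ=84°: -2.88 1.06
θ=174°: -2.65 -3.78
θ=305°: 5.90 -5.79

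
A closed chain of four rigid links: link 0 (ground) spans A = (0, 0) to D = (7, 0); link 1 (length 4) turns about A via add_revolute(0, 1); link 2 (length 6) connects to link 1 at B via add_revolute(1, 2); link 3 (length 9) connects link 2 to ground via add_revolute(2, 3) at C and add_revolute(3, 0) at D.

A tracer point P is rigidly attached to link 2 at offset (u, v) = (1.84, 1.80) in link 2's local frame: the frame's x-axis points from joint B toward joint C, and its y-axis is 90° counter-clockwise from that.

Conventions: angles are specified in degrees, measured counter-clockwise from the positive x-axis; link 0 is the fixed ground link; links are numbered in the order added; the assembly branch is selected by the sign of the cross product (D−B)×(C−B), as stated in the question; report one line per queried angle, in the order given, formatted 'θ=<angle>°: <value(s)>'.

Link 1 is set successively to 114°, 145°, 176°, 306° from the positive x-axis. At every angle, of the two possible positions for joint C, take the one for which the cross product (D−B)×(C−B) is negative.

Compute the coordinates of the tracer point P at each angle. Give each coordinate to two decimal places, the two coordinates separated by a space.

A=(0,0), D=(7.00,0)
θ=114°: B = A + 4.00·(cos114°, sin114°) = (-1.6269, 3.6542)
θ=114°: |BD| = 9.3690
θ=114°: circle(B,6.00) ∩ circle(D,9.00): a=2.2829, h=5.5487
θ=114°:   candidates: C₊=(2.6393,7.8730) cross=51.986; C₋=(-1.6890,-2.3455) cross=-51.986
θ=114°:   branch - wants cross < 0 → take C=(-1.6890,-2.3455) (cross=-51.986)
θ=114°: ex = (C−B)/|BC| = (-0.0103,-0.9999); ey = (0.9999,-0.0103)
θ=114°: P = B + 1.84·ex + 1.80·ey = (0.1539,1.7957)
θ=145°: B = A + 4.00·(cos145°, sin145°) = (-3.2766, 2.2943)
θ=145°: |BD| = 10.5296
θ=145°: circle(B,6.00) ∩ circle(D,9.00): a=3.1280, h=5.1201
θ=145°:   candidates: C₊=(0.8918,6.6099) cross=53.913; C₋=(-1.3394,-3.3844) cross=-53.913
θ=145°:   branch - wants cross < 0 → take C=(-1.3394,-3.3844) (cross=-53.913)
θ=145°: ex = (C−B)/|BC| = (0.3229,-0.9464); ey = (0.9464,0.3229)
θ=145°: P = B + 1.84·ex + 1.80·ey = (-0.9789,1.1340)
θ=176°: B = A + 4.00·(cos176°, sin176°) = (-3.9903, 0.2790)
θ=176°: |BD| = 10.9938
θ=176°: circle(B,6.00) ∩ circle(D,9.00): a=3.4503, h=4.9087
θ=176°:   candidates: C₊=(-0.4165,5.0986) cross=53.965; C₋=(-0.6657,-4.7157) cross=-53.965
θ=176°:   branch - wants cross < 0 → take C=(-0.6657,-4.7157) (cross=-53.965)
θ=176°: ex = (C−B)/|BC| = (0.5541,-0.8325); ey = (0.8325,0.5541)
θ=176°: P = B + 1.84·ex + 1.80·ey = (-1.4723,-0.2553)
θ=306°: B = A + 4.00·(cos306°, sin306°) = (2.3511, -3.2361)
θ=306°: |BD| = 5.6643
θ=306°: circle(B,6.00) ∩ circle(D,9.00): a=-1.1401, h=5.8907
θ=306°:   candidates: C₊=(-1.9500,0.9472) cross=33.366; C₋=(4.7808,-8.7221) cross=-33.366
θ=306°:   branch - wants cross < 0 → take C=(4.7808,-8.7221) (cross=-33.366)
θ=306°: ex = (C−B)/|BC| = (0.4049,-0.9143); ey = (0.9143,0.4049)
θ=306°: P = B + 1.84·ex + 1.80·ey = (4.7421,-4.1896)

θ=114°: 0.15 1.80
θ=145°: -0.98 1.13
θ=176°: -1.47 -0.26
θ=306°: 4.74 -4.19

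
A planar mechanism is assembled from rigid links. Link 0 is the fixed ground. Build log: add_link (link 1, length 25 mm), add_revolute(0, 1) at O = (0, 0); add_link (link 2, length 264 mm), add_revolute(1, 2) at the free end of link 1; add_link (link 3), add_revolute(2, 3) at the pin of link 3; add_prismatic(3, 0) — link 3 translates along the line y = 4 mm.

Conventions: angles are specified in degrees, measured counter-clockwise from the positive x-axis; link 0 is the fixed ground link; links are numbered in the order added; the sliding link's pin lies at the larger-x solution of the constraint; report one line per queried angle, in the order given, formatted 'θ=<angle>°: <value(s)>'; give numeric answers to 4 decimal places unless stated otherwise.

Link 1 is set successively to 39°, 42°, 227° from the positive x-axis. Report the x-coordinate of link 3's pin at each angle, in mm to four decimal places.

geometry: r = 25 mm, L = 264 mm, e = 4 mm
θ=39°: crank pin P = (r cos θ, r sin θ) = (19.428649, 15.733010)
θ=39°: h = r sin θ − e = 15.733010 − 4 = 11.733010
θ=39°: x = r cos θ + √(L² − h²) = 19.428649 + 263.739145 = 283.167794
θ=42°: crank pin P = (r cos θ, r sin θ) = (18.578621, 16.728265)
θ=42°: h = r sin θ − e = 16.728265 − 4 = 12.728265
θ=42°: x = r cos θ + √(L² − h²) = 18.578621 + 263.692987 = 282.271607
θ=227°: crank pin P = (r cos θ, r sin θ) = (-17.049959, -18.283843)
θ=227°: h = r sin θ − e = -18.283843 − 4 = -22.283843
θ=227°: x = r cos θ + √(L² − h²) = -17.049959 + 263.057846 = 246.007887

θ=39°: 283.1678
θ=42°: 282.2716
θ=227°: 246.0079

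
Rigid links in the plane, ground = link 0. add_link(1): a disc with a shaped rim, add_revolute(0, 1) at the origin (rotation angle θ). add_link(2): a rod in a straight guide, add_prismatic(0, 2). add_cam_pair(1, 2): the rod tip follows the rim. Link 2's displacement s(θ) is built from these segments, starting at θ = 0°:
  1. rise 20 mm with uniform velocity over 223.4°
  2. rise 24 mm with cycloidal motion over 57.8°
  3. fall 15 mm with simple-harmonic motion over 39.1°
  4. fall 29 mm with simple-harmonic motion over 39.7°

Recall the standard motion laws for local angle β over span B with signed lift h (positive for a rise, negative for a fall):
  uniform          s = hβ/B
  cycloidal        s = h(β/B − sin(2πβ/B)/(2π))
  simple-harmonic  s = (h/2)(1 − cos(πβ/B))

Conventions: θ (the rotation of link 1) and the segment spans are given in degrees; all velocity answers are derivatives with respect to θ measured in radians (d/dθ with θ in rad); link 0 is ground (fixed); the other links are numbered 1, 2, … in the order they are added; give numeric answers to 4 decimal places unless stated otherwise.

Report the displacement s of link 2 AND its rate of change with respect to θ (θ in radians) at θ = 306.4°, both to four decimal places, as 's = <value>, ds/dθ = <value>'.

segment 1 (0° to 223.4°, uniform, h = 20) is passed completely: s = 0.0000 + (20) = 20.0000
segment 2 (223.4° to 281.2°, cycloidal, h = 24) is passed completely: s = 20.0000 + (24) = 44.0000
θ = 306.4° falls in segment 3 (281.2° to 320.3°, simple-harmonic, h = -15): β = 306.4 − 281.2 = 25.2°, B = 39.1°; Δs = -15/2·(1 − cos(π·0.6445)) = -10.7890; s = 44.0000 − 10.7890 = 33.2110
velocity in seg [281.2°–320.3°] (simple-harmonic), θ in radians: β = 25.2° = 0.4398 rad, B = 39.1° = 0.6824 rad; ds/dθ = (πh/(2B)) sin(πβ/B) = (π·(-15)/(2·0.6824)) sin(π·0.6445) = -31.029828 mm/rad

s = 33.2110, ds/dθ = -31.0298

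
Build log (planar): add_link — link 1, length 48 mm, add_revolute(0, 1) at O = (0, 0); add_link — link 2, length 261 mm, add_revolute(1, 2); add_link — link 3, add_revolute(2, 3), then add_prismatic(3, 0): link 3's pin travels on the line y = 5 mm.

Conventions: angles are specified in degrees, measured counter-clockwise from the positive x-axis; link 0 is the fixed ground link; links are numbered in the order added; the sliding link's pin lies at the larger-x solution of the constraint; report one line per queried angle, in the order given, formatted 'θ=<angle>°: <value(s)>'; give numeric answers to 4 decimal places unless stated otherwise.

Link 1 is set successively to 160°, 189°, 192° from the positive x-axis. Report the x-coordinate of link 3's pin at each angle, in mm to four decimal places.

geometry: r = 48 mm, L = 261 mm, e = 5 mm
θ=160°: crank pin P = (r cos θ, r sin θ) = (-45.105246, 16.416967)
θ=160°: h = r sin θ − e = 16.416967 − 5 = 11.416967
θ=160°: x = r cos θ + √(L² − h²) = -45.105246 + 260.750173 = 215.644927
θ=189°: crank pin P = (r cos θ, r sin θ) = (-47.409040, -7.508854)
θ=189°: h = r sin θ − e = -7.508854 − 5 = -12.508854
θ=189°: x = r cos θ + √(L² − h²) = -47.409040 + 260.700074 = 213.291034
θ=192°: crank pin P = (r cos θ, r sin θ) = (-46.951085, -9.979761)
θ=192°: h = r sin θ − e = -9.979761 − 5 = -14.979761
θ=192°: x = r cos θ + √(L² − h²) = -46.951085 + 260.569773 = 213.618688

θ=160°: 215.6449
θ=189°: 213.2910
θ=192°: 213.6187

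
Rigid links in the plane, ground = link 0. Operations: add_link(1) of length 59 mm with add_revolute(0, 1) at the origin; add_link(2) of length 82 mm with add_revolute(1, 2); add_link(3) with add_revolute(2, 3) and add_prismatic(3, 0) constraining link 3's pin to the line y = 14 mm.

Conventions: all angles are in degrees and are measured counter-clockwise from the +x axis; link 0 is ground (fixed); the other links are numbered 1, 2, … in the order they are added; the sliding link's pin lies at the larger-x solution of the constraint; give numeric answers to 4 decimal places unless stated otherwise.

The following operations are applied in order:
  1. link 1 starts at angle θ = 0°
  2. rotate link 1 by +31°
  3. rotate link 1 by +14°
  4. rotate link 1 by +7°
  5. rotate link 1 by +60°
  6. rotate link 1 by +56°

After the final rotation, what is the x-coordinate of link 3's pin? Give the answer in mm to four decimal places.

geometry: r = 59 mm, L = 82 mm, e = 14 mm; θ starts at 0°
rotate link 1 by +31°: θ ← 0° +31° = 31°
rotate link 1 by +14°: θ ← 31° +14° = 45°
rotate link 1 by +7°: θ ← 45° +7° = 52°
rotate link 1 by +60°: θ ← 52° +60° = 112°
rotate link 1 by +56°: θ ← 112° +56° = 168°
crank pin P = (r cos θ, r sin θ) = (-57.710708, 12.266790)
h = r sin θ − e = 12.266790 − 14 = -1.733210
x = r cos θ + √(L² − h²) = -57.710708 + 81.981681 = 24.270972

24.2710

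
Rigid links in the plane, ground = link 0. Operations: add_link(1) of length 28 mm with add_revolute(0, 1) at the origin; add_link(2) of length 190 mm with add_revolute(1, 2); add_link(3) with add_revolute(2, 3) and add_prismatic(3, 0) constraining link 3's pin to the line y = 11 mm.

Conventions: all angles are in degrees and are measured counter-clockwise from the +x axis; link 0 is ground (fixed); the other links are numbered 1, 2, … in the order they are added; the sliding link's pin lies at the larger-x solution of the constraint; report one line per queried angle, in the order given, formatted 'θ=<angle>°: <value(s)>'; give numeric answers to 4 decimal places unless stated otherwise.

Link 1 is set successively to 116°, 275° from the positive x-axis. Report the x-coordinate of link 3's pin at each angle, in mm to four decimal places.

geometry: r = 28 mm, L = 190 mm, e = 11 mm
θ=116°: crank pin P = (r cos θ, r sin θ) = (-12.274392, 25.166233)
θ=116°: h = r sin θ − e = 25.166233 − 11 = 14.166233
θ=116°: x = r cos θ + √(L² − h²) = -12.274392 + 189.471153 = 177.196761
θ=275°: crank pin P = (r cos θ, r sin θ) = (2.440361, -27.893452)
θ=275°: h = r sin θ − e = -27.893452 − 11 = -38.893452
θ=275°: x = r cos θ + √(L² − h²) = 2.440361 + 185.976610 = 188.416971

θ=116°: 177.1968
θ=275°: 188.4170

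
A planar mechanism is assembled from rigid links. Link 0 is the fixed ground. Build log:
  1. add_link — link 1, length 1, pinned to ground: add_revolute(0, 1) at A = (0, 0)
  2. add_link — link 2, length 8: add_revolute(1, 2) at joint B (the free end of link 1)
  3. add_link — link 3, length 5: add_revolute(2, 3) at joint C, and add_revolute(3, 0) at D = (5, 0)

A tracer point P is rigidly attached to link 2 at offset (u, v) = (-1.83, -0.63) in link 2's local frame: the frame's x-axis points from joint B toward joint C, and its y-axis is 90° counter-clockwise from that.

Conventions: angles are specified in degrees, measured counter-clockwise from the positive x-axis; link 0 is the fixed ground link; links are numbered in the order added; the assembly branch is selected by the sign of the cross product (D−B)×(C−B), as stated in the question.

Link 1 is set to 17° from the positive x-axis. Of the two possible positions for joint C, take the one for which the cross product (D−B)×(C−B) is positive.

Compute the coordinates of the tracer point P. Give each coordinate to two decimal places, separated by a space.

A=(0,0), D=(5.00,0)
B = A + 1.00·(cos17°, sin17°) = (0.9563, 0.2924)
|BD| = 4.0543
circle(B,8.00) ∩ circle(D,5.00): a=6.8369, h=4.1541
  candidates: C₊=(8.0750,3.9427) cross=16.842; C₋=(7.4758,-4.3440) cross=-16.842
  branch + wants cross > 0 → take C=(8.0750,3.9427) (cross=16.842)
ex = (C−B)/|BC| = (0.8898,0.4563); ey = (-0.4563,0.8898)
P = B + -1.83·ex + -0.63·ey = (-0.3846,-1.1032)

-0.38 -1.10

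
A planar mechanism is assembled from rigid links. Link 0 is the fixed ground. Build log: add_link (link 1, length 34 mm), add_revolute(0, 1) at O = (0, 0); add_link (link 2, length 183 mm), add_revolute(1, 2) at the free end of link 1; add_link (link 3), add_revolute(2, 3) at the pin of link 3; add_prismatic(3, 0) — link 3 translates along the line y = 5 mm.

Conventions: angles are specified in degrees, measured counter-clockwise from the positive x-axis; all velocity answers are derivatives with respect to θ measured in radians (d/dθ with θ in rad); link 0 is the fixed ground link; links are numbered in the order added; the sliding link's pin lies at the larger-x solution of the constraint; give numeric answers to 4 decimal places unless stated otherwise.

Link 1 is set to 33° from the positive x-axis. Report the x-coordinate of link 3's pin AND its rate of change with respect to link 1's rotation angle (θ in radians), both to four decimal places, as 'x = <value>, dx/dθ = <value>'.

geometry: r = 34 mm, L = 183 mm, e = 5 mm
crank pin P = (r cos θ, r sin θ) = (28.514799, 18.517727)
h = r sin θ − e = 18.517727 − 5 = 13.517727
x = r cos θ + √(L² − h²) = 28.514799 + 182.500058 = 211.014857
dx/dθ = −r sin θ − h·r cos θ/√(L² − h²) (θ in radians; h = 13.517727) = -20.629810

x = 211.0149, dx/dθ = -20.6298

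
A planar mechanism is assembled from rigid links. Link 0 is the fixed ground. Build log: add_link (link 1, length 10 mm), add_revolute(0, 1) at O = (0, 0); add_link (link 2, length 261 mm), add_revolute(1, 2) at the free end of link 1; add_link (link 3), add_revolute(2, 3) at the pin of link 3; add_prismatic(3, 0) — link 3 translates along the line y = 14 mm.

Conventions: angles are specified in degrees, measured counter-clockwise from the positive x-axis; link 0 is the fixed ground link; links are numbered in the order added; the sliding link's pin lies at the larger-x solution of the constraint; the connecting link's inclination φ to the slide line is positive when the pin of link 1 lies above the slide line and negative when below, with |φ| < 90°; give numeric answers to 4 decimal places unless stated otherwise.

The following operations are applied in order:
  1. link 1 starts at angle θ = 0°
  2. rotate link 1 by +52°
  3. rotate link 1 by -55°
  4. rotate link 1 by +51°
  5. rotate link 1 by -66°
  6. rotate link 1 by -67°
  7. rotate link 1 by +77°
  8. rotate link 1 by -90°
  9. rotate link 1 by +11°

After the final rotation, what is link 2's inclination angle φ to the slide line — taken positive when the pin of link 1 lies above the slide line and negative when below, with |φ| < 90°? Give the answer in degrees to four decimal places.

geometry: r = 10 mm, L = 261 mm, e = 14 mm; θ starts at 0°
rotate link 1 by +52°: θ ← 0° +52° = 52°
rotate link 1 by -55°: θ ← 52° -55° = -3°
rotate link 1 by +51°: θ ← -3° +51° = 48°
rotate link 1 by -66°: θ ← 48° -66° = -18°
rotate link 1 by -67°: θ ← -18° -67° = -85°
rotate link 1 by +77°: θ ← -85° +77° = -8°
rotate link 1 by -90°: θ ← -8° -90° = -98°
rotate link 1 by +11°: θ ← -98° +11° = -87°
h = r sin θ − e = -9.986295 − 14 = -23.986295
sin φ = h / L = -23.986295 / 261 = -0.09190151
φ = arcsin(-0.09190151) = -5.273009°

-5.2730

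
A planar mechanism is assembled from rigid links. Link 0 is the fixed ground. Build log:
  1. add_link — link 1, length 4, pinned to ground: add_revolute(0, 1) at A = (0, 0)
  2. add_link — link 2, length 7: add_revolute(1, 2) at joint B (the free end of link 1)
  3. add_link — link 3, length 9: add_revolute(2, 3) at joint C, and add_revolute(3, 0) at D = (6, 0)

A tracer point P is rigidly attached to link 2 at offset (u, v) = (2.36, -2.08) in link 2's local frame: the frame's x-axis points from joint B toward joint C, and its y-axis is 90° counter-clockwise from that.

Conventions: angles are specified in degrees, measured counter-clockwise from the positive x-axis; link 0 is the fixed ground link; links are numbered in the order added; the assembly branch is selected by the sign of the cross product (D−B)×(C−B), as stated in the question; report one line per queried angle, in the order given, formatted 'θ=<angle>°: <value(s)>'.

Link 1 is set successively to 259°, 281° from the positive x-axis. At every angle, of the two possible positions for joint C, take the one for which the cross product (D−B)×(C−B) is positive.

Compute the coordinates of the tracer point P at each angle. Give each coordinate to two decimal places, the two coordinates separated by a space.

A=(0,0), D=(6.00,0)
θ=259°: B = A + 4.00·(cos259°, sin259°) = (-0.7632, -3.9265)
θ=259°: |BD| = 7.8204
θ=259°: circle(B,7.00) ∩ circle(D,9.00): a=1.8643, h=6.7472
θ=259°:   candidates: C₊=(-2.5386,2.8446) cross=52.766; C₋=(4.2367,-8.8256) cross=-52.766
θ=259°:   branch + wants cross > 0 → take C=(-2.5386,2.8446) (cross=52.766)
θ=259°: ex = (C−B)/|BC| = (-0.2536,0.9673); ey = (-0.9673,-0.2536)
θ=259°: P = B + 2.36·ex + -2.08·ey = (0.6502,-1.1161)
θ=281°: B = A + 4.00·(cos281°, sin281°) = (0.7632, -3.9265)
θ=281°: |BD| = 6.5453
θ=281°: circle(B,7.00) ∩ circle(D,9.00): a=0.8282, h=6.9508
θ=281°:   candidates: C₊=(-2.7439,2.1315) cross=45.495; C₋=(5.5956,-8.9909) cross=-45.495
θ=281°:   branch + wants cross > 0 → take C=(-2.7439,2.1315) (cross=45.495)
θ=281°: ex = (C−B)/|BC| = (-0.5010,0.8654); ey = (-0.8654,-0.5010)
θ=281°: P = B + 2.36·ex + -2.08·ey = (1.3809,-0.8420)

θ=259°: 0.65 -1.12
θ=281°: 1.38 -0.84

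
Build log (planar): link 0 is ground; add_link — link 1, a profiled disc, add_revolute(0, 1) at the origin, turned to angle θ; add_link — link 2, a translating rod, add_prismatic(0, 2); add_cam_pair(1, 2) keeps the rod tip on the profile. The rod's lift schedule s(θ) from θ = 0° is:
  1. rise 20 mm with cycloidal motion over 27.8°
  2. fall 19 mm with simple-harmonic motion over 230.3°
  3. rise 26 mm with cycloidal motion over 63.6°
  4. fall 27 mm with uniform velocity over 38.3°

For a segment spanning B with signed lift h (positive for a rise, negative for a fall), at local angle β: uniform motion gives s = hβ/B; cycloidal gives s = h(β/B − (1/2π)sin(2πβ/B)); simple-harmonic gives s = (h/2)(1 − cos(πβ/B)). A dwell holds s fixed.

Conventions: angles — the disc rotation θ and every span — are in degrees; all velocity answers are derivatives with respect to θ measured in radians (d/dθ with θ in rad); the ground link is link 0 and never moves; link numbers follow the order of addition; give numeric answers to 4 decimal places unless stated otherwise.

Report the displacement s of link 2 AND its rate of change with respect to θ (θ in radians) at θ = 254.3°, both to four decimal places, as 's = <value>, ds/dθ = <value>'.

seg 1 [0°–27.8°] cycloidal, h=20: full span → s += 20 → s = 20.0000
seg 2 [27.8°–258.1°] simple-harmonic, h=-19: θ=254.3° here. β=226.5, B=230.3. -19/2·(1 − cos(π·0.9835)) = -18.9872 → s = 1.0128
velocity in seg [27.8°–258.1°] (simple-harmonic), θ in radians: β = 226.5° = 3.9532 rad, B = 230.3° = 4.0195 rad; ds/dθ = (πh/(2B)) sin(πβ/B) = (π·(-19)/(2·4.0195)) sin(π·0.9835) = -0.384722 mm/rad

s = 1.0128, ds/dθ = -0.3847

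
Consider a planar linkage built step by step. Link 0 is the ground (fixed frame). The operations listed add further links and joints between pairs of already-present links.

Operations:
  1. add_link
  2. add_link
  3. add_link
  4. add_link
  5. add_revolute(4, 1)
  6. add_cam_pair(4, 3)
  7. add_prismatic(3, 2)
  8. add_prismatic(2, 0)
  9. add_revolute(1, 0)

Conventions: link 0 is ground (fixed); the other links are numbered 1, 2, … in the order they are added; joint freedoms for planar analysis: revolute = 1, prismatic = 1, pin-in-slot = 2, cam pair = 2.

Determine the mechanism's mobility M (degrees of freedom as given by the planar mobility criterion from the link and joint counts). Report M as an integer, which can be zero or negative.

link 0 = ground. State L|J1|J2 = 1|0|0
+link1  2|0|0
+link2  3|0|0
+link3  4|0|0
+link4  5|0|0
R(4,1) f=1→J1  5|1|0
C(4,3) f=2→J2  5|1|1
P(3,2) f=1→J1  5|2|1
P(2,0) f=1→J1  5|3|1
R(1,0) f=1→J1  5|4|1
M = 3(5−1)−2·4−1 = 12−8−1 = 3

M = 3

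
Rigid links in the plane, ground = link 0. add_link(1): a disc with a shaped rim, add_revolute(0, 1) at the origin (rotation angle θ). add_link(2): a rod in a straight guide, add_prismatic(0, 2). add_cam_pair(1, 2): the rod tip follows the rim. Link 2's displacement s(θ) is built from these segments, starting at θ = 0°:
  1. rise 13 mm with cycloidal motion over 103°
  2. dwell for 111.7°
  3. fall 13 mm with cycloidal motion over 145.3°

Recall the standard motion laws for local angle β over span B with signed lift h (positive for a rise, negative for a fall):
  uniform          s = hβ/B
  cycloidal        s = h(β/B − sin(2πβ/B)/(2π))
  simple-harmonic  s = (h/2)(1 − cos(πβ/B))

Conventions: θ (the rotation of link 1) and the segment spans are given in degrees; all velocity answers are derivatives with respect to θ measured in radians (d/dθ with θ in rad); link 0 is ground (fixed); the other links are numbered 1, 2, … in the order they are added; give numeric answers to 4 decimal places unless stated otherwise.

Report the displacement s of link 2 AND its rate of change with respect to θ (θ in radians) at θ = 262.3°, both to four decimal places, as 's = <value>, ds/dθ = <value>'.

segment 1 (0° to 103°, cycloidal, h = 13) is passed completely: s = 0.0000 + (13) = 13.0000
segment 2 (103° to 214.7°, dwell): s unchanged at 13.0000
θ = 262.3° falls in segment 3 (214.7° to 360°, cycloidal, h = -13): β = 262.3 − 214.7 = 47.6°, B = 145.3°; Δs = -13·(0.3276 − sin(2π·0.3276)/(2π)) = -2.4308; s = 13.0000 − 2.4308 = 10.5692
velocity in seg [214.7°–360°] (cycloidal), θ in radians: β = 47.6° = 0.8308 rad, B = 145.3° = 2.5360 rad; ds/dθ = (h/B)(1 − cos(2πβ/B)) = ((-13)/2.5360)(1 − cos(2π·0.3276)) = -7.527777 mm/rad

s = 10.5692, ds/dθ = -7.5278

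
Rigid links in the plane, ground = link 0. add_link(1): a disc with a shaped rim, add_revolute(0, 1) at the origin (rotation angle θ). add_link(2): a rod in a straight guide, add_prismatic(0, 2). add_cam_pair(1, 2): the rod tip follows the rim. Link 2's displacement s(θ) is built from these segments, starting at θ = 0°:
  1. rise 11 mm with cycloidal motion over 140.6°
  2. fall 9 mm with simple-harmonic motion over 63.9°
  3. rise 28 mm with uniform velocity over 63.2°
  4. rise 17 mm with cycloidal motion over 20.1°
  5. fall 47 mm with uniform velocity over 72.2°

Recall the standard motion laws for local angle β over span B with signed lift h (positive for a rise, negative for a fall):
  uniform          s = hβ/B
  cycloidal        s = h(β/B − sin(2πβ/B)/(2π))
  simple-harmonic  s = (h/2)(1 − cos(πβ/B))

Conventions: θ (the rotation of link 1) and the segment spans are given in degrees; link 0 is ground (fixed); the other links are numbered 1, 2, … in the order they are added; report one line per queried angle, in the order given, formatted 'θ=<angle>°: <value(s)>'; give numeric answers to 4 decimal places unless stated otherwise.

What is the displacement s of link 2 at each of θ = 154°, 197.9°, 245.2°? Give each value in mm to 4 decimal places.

segment 1 (0° to 140.6°, cycloidal, h = 11) is passed completely: s = 0.0000 + (11) = 11.0000
θ = 154° falls in segment 2 (140.6° to 204.5°, simple-harmonic, h = -9): β = 154 − 140.6 = 13.4°, B = 63.9°; Δs = -9/2·(1 − cos(π·0.2097)) = -0.9417; s = 11.0000 − 0.9417 = 10.0583
θ = 197.9° falls in segment 2 (140.6° to 204.5°, simple-harmonic, h = -9): β = 197.9 − 140.6 = 57.3°, B = 63.9°; Δs = -9/2·(1 − cos(π·0.8967)) = -8.7652; s = 11.0000 − 8.7652 = 2.2348
segment 2 (140.6° to 204.5°, simple-harmonic, h = -9) is passed completely: s = 11.0000 + (-9) = 2.0000
θ = 245.2° falls in segment 3 (204.5° to 267.7°, uniform, h = 28): β = 245.2 − 204.5 = 40.7°, B = 63.2°; Δs = 28·40.7/63.2 = 18.0316; s = 2.0000 + 18.0316 = 20.0316

θ=154°: 10.0583
θ=197.9°: 2.2348
θ=245.2°: 20.0316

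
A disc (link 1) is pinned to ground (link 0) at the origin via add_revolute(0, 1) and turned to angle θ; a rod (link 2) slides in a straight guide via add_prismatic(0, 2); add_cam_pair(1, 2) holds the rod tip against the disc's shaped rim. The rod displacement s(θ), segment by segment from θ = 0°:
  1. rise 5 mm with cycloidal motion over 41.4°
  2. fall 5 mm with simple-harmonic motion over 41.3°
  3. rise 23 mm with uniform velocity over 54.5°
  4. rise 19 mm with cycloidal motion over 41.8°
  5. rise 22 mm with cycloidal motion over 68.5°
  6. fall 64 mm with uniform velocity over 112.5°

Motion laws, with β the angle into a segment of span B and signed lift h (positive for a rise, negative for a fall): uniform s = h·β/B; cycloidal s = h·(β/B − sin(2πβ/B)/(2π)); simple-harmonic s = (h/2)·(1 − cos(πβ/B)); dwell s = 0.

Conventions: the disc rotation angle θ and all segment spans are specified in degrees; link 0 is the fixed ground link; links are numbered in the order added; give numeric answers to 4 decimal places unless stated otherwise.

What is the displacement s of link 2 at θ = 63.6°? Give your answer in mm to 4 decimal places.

segment 1 (0° to 41.4°, cycloidal, h = 5) is passed completely: s = 0.0000 + (5) = 5.0000
θ = 63.6° falls in segment 2 (41.4° to 82.7°, simple-harmonic, h = -5): β = 63.6 − 41.4 = 22.2°, B = 41.3°; Δs = -5/2·(1 − cos(π·0.5375)) = -2.7941; s = 5.0000 − 2.7941 = 2.2059

2.2059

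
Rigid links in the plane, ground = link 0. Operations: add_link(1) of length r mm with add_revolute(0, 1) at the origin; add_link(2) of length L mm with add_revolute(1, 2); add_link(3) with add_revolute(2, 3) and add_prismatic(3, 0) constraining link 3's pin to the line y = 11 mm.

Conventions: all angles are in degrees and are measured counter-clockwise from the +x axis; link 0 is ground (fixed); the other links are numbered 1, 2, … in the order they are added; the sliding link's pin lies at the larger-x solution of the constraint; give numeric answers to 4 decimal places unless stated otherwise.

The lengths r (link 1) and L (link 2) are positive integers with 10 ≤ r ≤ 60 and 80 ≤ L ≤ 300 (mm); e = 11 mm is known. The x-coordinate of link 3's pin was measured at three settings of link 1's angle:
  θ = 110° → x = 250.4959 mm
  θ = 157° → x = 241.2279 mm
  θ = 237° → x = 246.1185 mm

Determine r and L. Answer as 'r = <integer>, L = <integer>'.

constraint per measurement: (x − r cos θ)² + (r sin θ − e)² = L²
subtracting the θ₁ and θ₂ equations cancels the r² and L² terms:
r = (x₁² − x₂²) / (2[(x₁cos θ₁ + e sin θ₁) − (x₂cos θ₂ + e sin θ₂)]) = 16.0000 → r = 16
L² = (x₁ − r cos θ₁)² + (r sin θ₁ − e)² = 65536.0127 → L = 256.0000 → L = 256
check at θ₃=237°: x = 246.1185 (printed 246.1185) ✓

r = 16, L = 256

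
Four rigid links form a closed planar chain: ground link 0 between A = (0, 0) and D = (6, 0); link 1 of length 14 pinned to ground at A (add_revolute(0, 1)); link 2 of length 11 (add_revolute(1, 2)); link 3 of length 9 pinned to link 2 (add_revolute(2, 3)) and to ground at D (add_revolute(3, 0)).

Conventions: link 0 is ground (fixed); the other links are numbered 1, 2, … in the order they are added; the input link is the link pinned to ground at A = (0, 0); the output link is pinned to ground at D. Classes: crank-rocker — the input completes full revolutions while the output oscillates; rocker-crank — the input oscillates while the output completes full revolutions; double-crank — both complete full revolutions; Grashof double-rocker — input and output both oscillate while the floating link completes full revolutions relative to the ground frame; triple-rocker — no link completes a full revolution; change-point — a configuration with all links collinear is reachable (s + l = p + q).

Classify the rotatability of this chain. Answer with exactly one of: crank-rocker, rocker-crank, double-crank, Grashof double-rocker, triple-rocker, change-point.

lengths: ground=6, input=14, coupler=11, output=9
sorted: s=6 (shortest), l=14 (longest), p+q=20
s + l = 20 vs p + q = 20
s + l = p + q → change-point (collinear configuration reachable)

change-point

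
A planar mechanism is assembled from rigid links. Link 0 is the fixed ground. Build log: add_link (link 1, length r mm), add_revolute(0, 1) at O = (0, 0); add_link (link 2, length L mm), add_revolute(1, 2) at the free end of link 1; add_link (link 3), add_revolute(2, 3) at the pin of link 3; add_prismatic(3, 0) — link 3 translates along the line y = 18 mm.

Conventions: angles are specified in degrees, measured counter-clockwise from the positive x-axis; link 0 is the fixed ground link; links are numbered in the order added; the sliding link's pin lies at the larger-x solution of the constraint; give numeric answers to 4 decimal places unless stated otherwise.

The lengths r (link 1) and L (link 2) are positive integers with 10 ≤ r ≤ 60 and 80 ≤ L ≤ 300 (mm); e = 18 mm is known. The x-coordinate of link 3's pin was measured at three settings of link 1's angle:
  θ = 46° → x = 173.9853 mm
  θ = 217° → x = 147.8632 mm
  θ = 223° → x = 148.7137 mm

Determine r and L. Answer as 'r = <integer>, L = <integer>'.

constraint per measurement: (x − r cos θ)² + (r sin θ − e)² = L²
subtracting the θ₁ and θ₂ equations cancels the r² and L² terms:
r = (x₁² − x₂²) / (2[(x₁cos θ₁ + e sin θ₁) − (x₂cos θ₂ + e sin θ₂)]) = 16.0000 → r = 16
L² = (x₁ − r cos θ₁)² + (r sin θ₁ − e)² = 26569.0139 → L = 163.0000 → L = 163
check at θ₃=223°: x = 148.7137 (printed 148.7137) ✓

r = 16, L = 163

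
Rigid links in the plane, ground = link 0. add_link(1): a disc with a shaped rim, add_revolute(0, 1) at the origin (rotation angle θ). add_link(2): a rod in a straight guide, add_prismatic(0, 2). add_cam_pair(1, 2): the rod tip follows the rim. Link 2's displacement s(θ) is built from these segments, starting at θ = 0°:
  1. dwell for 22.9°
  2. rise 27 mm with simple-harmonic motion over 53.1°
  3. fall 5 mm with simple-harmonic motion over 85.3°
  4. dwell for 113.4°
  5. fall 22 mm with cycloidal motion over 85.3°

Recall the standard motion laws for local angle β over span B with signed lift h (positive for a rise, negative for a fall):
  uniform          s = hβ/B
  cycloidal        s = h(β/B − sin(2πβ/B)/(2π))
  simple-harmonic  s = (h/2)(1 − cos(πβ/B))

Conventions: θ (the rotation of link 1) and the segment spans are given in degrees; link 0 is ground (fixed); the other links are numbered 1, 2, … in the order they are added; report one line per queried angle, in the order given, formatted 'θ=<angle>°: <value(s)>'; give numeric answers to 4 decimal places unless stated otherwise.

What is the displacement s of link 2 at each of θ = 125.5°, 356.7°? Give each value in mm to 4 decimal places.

segment 1 (0° to 22.9°, dwell): s unchanged at 0.0000
segment 2 (22.9° to 76°, simple-harmonic, h = 27) is passed completely: s = 0.0000 + (27) = 27.0000
θ = 125.5° falls in segment 3 (76° to 161.3°, simple-harmonic, h = -5): β = 125.5 − 76 = 49.5°, B = 85.3°; Δs = -5/2·(1 − cos(π·0.5803)) = -3.1240; s = 27.0000 − 3.1240 = 23.8760
segment 3 (76° to 161.3°, simple-harmonic, h = -5) is passed completely: s = 27.0000 + (-5) = 22.0000
segment 4 (161.3° to 274.7°, dwell): s unchanged at 22.0000
θ = 356.7° falls in segment 5 (274.7° to 360°, cycloidal, h = -22): β = 356.7 − 274.7 = 82°, B = 85.3°; Δs = -22·(0.9613 − sin(2π·0.9613)/(2π)) = -21.9916; s = 22.0000 − 21.9916 = 0.0084

θ=125.5°: 23.8760
θ=356.7°: 0.0084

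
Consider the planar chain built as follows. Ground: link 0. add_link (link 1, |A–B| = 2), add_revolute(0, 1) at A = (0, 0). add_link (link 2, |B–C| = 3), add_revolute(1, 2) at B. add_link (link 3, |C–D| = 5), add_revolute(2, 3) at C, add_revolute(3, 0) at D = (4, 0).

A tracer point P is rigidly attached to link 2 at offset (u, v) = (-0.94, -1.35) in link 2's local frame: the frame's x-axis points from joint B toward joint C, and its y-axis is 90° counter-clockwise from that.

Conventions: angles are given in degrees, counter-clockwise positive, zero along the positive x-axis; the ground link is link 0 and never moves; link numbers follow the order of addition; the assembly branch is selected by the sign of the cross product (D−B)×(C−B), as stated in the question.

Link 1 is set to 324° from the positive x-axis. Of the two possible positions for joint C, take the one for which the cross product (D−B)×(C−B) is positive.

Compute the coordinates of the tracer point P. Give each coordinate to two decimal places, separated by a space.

A=(0,0), D=(4.00,0)
B = A + 2.00·(cos324°, sin324°) = (1.6180, -1.1756)
|BD| = 2.6563
circle(B,3.00) ∩ circle(D,5.00): a=-1.6836, h=2.4830
  candidates: C₊=(-0.9906,0.3059) cross=6.596; C₋=(1.2072,-4.1473) cross=-6.596
  branch + wants cross > 0 → take C=(-0.9906,0.3059) (cross=6.596)
ex = (C−B)/|BC| = (-0.8696,0.4938); ey = (-0.4938,-0.8696)
P = B + -0.94·ex + -1.35·ey = (3.1021,-0.4659)

3.10 -0.47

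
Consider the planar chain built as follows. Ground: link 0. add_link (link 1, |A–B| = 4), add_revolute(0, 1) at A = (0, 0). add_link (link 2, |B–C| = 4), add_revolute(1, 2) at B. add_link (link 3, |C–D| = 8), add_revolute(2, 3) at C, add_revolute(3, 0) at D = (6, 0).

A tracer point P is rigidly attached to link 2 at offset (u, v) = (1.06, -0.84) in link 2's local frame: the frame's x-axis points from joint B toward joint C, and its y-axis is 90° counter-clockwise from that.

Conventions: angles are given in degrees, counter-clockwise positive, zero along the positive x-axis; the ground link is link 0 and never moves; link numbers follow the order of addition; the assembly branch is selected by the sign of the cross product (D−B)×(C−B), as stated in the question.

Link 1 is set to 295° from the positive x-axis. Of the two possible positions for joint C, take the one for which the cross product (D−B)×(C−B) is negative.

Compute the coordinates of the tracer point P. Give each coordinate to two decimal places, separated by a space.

A=(0,0), D=(6.00,0)
B = A + 4.00·(cos295°, sin295°) = (1.6905, -3.6252)
|BD| = 5.6315
circle(B,4.00) ∩ circle(D,8.00): a=-1.4459, h=3.7295
  candidates: C₊=(-1.8168,-1.7020) cross=21.003; C₋=(2.9848,-7.4100) cross=-21.003
  branch - wants cross < 0 → take C=(2.9848,-7.4100) (cross=-21.003)
ex = (C−B)/|BC| = (0.3236,-0.9462); ey = (0.9462,0.3236)
P = B + 1.06·ex + -0.84·ey = (1.2387,-4.9000)

1.24 -4.90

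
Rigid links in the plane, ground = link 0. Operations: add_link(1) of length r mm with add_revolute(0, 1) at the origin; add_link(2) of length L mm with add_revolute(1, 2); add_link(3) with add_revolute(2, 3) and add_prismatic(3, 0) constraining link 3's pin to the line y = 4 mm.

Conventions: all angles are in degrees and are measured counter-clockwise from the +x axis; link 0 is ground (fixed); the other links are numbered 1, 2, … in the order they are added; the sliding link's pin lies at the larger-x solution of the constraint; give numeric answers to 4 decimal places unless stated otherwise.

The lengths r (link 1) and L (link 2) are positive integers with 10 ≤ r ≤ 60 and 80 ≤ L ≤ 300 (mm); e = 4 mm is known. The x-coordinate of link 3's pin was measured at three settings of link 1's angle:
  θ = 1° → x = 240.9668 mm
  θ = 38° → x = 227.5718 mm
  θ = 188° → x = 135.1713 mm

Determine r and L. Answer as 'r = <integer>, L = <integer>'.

constraint per measurement: (x − r cos θ)² + (r sin θ − e)² = L²
subtracting the θ₁ and θ₂ equations cancels the r² and L² terms:
r = (x₁² − x₂²) / (2[(x₁cos θ₁ + e sin θ₁) − (x₂cos θ₂ + e sin θ₂)]) = 53.0000 → r = 53
L² = (x₁ − r cos θ₁)² + (r sin θ₁ − e)² = 35344.0083 → L = 188.0000 → L = 188
check at θ₃=188°: x = 135.1713 (printed 135.1713) ✓

r = 53, L = 188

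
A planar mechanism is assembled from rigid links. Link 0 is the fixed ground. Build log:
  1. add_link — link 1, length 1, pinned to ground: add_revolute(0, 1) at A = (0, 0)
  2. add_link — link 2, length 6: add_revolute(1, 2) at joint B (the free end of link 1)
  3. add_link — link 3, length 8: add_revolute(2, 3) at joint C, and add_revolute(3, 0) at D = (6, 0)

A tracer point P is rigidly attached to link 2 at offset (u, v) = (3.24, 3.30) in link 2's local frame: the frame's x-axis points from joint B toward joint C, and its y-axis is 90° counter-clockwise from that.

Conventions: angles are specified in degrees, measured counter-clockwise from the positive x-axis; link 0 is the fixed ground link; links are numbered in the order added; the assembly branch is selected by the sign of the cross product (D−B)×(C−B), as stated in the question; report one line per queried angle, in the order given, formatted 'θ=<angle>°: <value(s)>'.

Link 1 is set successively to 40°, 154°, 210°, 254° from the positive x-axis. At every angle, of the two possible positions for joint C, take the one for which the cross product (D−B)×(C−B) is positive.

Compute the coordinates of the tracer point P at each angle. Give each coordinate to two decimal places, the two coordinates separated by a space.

A=(0,0), D=(6.00,0)
θ=40°: B = A + 1.00·(cos40°, sin40°) = (0.7660, 0.6428)
θ=40°: |BD| = 5.2733
θ=40°: circle(B,6.00) ∩ circle(D,8.00): a=-0.0183, h=6.0000
θ=40°:   candidates: C₊=(1.4793,6.6002) cross=31.640; C₋=(0.0166,-5.3102) cross=-31.640
θ=40°:   branch + wants cross > 0 → take C=(1.4793,6.6002) (cross=31.640)
θ=40°: ex = (C−B)/|BC| = (0.1189,0.9929); ey = (-0.9929,0.1189)
θ=40°: P = B + 3.24·ex + 3.30·ey = (-2.1254,4.2521)
θ=154°: B = A + 1.00·(cos154°, sin154°) = (-0.8988, 0.4384)
θ=154°: |BD| = 6.9127
θ=154°: circle(B,6.00) ∩ circle(D,8.00): a=1.4311, h=5.8268
θ=154°:   candidates: C₊=(0.8989,6.1627) cross=40.279; C₋=(0.1599,-5.4675) cross=-40.279
θ=154°:   branch + wants cross > 0 → take C=(0.8989,6.1627) (cross=40.279)
θ=154°: ex = (C−B)/|BC| = (0.2996,0.9541); ey = (-0.9541,0.2996)
θ=154°: P = B + 3.24·ex + 3.30·ey = (-3.0764,4.5183)
θ=210°: B = A + 1.00·(cos210°, sin210°) = (-0.8660, -0.5000)
θ=210°: |BD| = 6.8842
θ=210°: circle(B,6.00) ∩ circle(D,8.00): a=1.4085, h=5.8323
θ=210°:   candidates: C₊=(0.1151,5.4192) cross=40.151; C₋=(0.9623,-6.2146) cross=-40.151
θ=210°:   branch + wants cross > 0 → take C=(0.1151,5.4192) (cross=40.151)
θ=210°: ex = (C−B)/|BC| = (0.1635,0.9865); ey = (-0.9865,0.1635)
θ=210°: P = B + 3.24·ex + 3.30·ey = (-3.5918,3.2360)
θ=254°: B = A + 1.00·(cos254°, sin254°) = (-0.2756, -0.9613)
θ=254°: |BD| = 6.3488
θ=254°: circle(B,6.00) ∩ circle(D,8.00): a=0.9693, h=5.9212
θ=254°:   candidates: C₊=(-0.2140,5.0384) cross=37.593; C₋=(1.5790,-6.6674) cross=-37.593
θ=254°:   branch + wants cross > 0 → take C=(-0.2140,5.0384) (cross=37.593)
θ=254°: ex = (C−B)/|BC| = (0.0103,0.9999); ey = (-0.9999,0.0103)
θ=254°: P = B + 3.24·ex + 3.30·ey = (-3.5422,2.3124)

θ=40°: -2.13 4.25
θ=154°: -3.08 4.52
θ=210°: -3.59 3.24
θ=254°: -3.54 2.31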